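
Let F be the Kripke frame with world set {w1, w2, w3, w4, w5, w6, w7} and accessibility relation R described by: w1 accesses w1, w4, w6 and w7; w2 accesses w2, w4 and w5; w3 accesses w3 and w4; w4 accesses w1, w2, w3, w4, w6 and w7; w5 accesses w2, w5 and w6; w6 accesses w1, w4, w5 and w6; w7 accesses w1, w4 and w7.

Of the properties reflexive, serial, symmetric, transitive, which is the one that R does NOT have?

Reflexive: yes — every world is R-related to itself.
Serial: yes — every world has a successor (e.g. w1 R w1).
Symmetric: yes — every pair in R has its reverse in R.
Transitive: no — w1 R w4 and w4 R w2, but not w1 R w2.
Only transitive fails.

transitive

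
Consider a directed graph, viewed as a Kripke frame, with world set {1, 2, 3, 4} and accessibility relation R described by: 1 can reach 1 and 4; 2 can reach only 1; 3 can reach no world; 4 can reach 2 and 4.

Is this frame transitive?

Transitive: no — 1 R 4 and 4 R 2, but not 1 R 2.

No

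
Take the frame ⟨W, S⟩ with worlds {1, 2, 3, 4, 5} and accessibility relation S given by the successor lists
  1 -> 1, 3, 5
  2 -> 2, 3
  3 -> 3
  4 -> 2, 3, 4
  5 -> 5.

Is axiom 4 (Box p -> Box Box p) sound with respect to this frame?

By correspondence theory, 4 is valid on a frame iff S is transitive.
Transitive: yes — every two-step S-path is closed by a direct edge.

Yes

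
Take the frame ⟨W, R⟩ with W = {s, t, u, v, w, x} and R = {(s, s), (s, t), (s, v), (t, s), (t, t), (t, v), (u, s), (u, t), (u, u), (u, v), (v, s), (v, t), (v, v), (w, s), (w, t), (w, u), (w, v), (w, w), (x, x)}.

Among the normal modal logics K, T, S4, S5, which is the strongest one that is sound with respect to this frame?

S4

Reflexive (axiom T): yes — every world is R-related to itself.
Transitive (axiom 4): yes — every two-step R-path is closed by a direct edge.
Euclidean (axiom 5): no — w R s and w R u, but not s R u.
So F validates K, T, S4; S5 would additionally require R to be Euclidean. The strongest is S4.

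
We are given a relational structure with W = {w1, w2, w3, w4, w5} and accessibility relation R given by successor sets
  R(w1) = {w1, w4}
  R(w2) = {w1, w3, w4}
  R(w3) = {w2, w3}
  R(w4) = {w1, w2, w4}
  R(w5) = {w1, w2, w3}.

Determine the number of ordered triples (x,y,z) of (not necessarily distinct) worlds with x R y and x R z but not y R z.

Enumerating: (w2,w1,w3), (w2,w3,w1), (w2,w3,w4), (w2,w4,w3), (w3,w2,w2), (w4,w1,w2), (w4,w2,w2), (w5,w1,w2), (w5,w1,w3), (w5,w2,w2), (w5,w3,w1).

11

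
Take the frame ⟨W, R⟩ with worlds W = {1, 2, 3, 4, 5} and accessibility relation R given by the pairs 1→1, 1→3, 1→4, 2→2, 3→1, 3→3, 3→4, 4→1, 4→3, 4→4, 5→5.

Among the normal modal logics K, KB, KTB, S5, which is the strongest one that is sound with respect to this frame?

Symmetric (axiom B): yes — every pair in R has its reverse in R.
Reflexive (axiom T): yes — every world is R-related to itself.
Euclidean (axiom 5): yes — any two successors of a common world are R-related.
So F validates K, KB, KTB, S5. The strongest is S5.

S5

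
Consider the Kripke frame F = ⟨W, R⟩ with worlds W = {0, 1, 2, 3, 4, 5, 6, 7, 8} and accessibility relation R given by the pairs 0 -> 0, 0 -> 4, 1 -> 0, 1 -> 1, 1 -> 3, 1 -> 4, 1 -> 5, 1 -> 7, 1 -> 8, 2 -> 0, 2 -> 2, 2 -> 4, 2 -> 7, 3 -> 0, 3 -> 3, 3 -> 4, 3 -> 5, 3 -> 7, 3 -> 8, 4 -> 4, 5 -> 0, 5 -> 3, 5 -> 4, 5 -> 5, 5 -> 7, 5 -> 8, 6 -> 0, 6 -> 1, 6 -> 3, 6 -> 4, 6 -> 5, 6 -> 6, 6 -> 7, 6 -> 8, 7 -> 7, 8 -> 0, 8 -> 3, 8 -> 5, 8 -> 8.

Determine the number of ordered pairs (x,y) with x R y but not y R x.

24

Enumerating: (0,4), (1,0), (1,3), (1,4), (1,5), (1,7), (1,8), (2,0), (2,4), (2,7), (3,0), (3,4), … and 12 more.
Total: 24.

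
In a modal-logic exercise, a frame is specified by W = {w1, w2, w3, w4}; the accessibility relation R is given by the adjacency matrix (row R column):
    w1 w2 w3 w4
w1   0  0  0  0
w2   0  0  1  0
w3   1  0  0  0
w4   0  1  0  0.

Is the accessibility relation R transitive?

No

Transitive: no — w2 R w3 and w3 R w1, but not w2 R w1.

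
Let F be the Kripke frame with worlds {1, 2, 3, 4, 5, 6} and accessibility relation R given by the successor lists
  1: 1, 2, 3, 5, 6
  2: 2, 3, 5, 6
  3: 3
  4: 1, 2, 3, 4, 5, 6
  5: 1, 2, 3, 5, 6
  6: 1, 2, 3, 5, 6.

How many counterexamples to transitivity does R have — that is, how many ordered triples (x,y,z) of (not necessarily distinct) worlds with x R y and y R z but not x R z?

2

Enumerating: (2,5,1), (2,6,1).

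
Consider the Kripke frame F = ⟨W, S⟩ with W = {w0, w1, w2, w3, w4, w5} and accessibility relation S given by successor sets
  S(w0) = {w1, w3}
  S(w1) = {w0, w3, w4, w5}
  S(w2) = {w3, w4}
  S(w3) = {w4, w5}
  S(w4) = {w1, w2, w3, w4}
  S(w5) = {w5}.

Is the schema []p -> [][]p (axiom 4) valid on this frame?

The schema 4 characterises exactly the transitive frames.
Transitive: no — w0 S w1 and w1 S w4, but not w0 S w4.

No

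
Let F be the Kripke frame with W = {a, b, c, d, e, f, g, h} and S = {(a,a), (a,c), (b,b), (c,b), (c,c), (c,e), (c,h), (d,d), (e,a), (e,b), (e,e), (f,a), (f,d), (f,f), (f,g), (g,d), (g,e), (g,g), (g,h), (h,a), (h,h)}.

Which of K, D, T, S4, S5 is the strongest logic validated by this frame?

Serial (axiom D): yes — every world has a successor (e.g. a S a).
Reflexive (axiom T): yes — every world is S-related to itself.
Transitive (axiom 4): no — a S c and c S b, but not a S b.
Euclidean (axiom 5): no — c S b and c S e, but not b S e.
So F validates K, D, T; S4 would additionally require S to be transitive. The strongest is T.

T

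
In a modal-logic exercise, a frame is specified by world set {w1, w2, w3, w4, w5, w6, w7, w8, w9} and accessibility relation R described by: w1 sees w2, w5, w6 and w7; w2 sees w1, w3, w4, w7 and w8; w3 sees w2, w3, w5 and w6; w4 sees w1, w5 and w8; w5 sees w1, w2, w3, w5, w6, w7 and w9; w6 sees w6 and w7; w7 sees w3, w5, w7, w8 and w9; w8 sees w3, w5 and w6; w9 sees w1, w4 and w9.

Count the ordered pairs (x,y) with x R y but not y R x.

21

Enumerating: (w1,w6), (w1,w7), (w2,w4), (w2,w7), (w2,w8), (w3,w6), (w4,w1), (w4,w5), (w4,w8), (w5,w2), (w5,w6), (w5,w9), … and 9 more.
Total: 21.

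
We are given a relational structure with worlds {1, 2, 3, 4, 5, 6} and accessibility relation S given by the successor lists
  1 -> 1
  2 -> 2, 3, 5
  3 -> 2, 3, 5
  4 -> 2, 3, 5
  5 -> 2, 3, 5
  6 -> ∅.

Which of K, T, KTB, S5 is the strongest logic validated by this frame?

K

Reflexive (axiom T): no — 4 is not related to itself.
Symmetric (axiom B): no — 4 S 2 but not 2 S 4.
Euclidean (axiom 5): yes — any two successors of a common world are S-related.
So F validates K; T would additionally require S to be reflexive. The strongest is K.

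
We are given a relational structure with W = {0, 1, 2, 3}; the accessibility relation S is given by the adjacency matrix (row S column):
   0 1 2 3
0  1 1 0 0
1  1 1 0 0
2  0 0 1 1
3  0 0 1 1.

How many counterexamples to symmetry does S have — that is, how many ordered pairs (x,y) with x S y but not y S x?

S is symmetric; there are no such tuples.

0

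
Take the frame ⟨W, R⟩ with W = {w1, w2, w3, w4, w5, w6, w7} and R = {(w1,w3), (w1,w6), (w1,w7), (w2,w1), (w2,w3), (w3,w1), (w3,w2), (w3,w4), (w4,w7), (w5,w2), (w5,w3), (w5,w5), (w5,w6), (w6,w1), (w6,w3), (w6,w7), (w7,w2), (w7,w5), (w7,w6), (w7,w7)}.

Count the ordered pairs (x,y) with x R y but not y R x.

10

Enumerating: (w1,w7), (w2,w1), (w3,w4), (w4,w7), (w5,w2), (w5,w3), (w5,w6), (w6,w3), (w7,w2), (w7,w5).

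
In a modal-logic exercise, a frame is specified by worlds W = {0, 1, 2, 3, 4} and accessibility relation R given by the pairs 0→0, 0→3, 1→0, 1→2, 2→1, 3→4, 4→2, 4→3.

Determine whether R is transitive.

Transitive: no — 0 R 3 and 3 R 4, but not 0 R 4.

No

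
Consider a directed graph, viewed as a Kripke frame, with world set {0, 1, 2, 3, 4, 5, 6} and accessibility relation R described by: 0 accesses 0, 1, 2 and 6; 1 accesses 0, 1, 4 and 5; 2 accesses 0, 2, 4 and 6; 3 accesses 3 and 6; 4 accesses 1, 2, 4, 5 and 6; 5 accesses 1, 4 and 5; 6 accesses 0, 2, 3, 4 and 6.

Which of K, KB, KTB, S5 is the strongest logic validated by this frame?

Symmetric (axiom B): yes — every pair in R has its reverse in R.
Reflexive (axiom T): yes — every world is R-related to itself.
Euclidean (axiom 5): no — 0 R 1 and 0 R 2, but not 1 R 2.
So F validates K, KB, KTB; S5 would additionally require R to be Euclidean. The strongest is KTB.

KTB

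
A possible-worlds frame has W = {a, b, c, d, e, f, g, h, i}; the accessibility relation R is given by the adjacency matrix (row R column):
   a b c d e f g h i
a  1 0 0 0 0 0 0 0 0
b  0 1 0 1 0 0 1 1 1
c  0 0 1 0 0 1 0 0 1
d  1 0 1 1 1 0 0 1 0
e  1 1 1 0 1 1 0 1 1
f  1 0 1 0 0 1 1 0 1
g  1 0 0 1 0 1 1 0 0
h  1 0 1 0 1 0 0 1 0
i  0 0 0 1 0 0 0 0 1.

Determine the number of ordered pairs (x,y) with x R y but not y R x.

Enumerating: (b,d), (b,g), (b,h), (b,i), (c,i), (d,a), (d,c), (d,e), (d,h), (e,a), (e,b), (e,c), … and 9 more.
Total: 21.

21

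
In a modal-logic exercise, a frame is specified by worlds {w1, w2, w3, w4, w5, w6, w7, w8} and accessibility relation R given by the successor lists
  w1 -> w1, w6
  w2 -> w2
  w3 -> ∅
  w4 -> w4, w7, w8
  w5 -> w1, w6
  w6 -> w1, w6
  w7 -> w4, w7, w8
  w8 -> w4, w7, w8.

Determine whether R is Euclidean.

Yes

Euclidean: yes — any two successors of a common world are R-related.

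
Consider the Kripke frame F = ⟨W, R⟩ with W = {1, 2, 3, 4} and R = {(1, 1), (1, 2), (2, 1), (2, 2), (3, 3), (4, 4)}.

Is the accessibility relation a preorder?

Yes

Reflexive: yes — every world is R-related to itself.
Transitive: yes — every two-step R-path is closed by a direct edge.
So R is a preorder.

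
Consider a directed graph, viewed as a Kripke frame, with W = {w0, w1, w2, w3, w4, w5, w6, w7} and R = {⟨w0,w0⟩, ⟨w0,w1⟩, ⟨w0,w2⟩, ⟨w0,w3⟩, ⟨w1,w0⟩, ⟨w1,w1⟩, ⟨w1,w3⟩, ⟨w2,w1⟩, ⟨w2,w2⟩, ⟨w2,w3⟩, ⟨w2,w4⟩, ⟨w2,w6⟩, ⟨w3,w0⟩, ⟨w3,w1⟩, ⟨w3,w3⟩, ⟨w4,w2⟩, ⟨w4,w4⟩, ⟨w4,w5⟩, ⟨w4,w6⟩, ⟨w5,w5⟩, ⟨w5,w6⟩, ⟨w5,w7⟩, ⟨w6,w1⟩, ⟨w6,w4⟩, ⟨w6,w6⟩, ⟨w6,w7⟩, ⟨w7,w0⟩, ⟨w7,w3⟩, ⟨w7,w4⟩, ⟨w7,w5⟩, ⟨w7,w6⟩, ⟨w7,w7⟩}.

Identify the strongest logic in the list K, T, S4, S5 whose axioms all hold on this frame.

Reflexive (axiom T): yes — every world is R-related to itself.
Transitive (axiom 4): no — w0 R w2 and w2 R w4, but not w0 R w4.
Euclidean (axiom 5): no — w0 R w1 and w0 R w2, but not w1 R w2.
So F validates K, T; S4 would additionally require R to be transitive. The strongest is T.

T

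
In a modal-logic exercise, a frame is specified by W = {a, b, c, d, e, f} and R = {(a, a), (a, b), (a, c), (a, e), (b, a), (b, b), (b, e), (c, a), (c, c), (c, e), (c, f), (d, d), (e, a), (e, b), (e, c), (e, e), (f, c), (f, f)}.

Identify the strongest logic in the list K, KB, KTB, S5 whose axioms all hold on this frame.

Symmetric (axiom B): yes — every pair in R has its reverse in R.
Reflexive (axiom T): yes — every world is R-related to itself.
Euclidean (axiom 5): no — a R b and a R c, but not b R c.
So F validates K, KB, KTB; S5 would additionally require R to be Euclidean. The strongest is KTB.

KTB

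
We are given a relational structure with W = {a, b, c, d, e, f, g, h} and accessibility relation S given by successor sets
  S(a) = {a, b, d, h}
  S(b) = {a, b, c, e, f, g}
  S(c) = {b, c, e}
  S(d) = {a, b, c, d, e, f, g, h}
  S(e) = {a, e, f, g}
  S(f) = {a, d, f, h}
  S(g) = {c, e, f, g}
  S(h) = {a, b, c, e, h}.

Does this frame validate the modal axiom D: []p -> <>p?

The schema D characterises exactly the serial frames.
Serial: yes — every world has a successor (e.g. a S a).

Yes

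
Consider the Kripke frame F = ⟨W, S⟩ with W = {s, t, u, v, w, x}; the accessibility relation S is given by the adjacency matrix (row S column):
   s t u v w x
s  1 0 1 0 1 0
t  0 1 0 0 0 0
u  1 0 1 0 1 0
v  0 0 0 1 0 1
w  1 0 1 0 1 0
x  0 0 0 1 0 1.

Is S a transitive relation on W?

Transitive: yes — every two-step S-path is closed by a direct edge.

Yes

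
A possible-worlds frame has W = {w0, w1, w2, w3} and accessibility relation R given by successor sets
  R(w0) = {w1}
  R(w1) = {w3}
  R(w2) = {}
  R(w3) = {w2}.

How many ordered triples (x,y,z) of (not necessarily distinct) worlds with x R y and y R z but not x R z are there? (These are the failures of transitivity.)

Enumerating: (w0,w1,w3), (w1,w3,w2).

2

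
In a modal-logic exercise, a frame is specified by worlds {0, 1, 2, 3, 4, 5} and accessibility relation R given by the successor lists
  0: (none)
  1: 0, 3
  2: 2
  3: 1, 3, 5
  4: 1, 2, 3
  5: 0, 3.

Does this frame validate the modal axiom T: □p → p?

The schema T characterises exactly the reflexive frames.
Reflexive: no — 0 is not related to itself.

No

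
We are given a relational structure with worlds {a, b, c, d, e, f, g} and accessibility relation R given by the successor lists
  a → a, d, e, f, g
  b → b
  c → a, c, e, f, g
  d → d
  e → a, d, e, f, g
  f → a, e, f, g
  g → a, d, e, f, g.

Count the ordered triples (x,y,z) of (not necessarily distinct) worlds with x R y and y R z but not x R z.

Enumerating: (c,a,d), (c,e,d), (c,g,d), (f,a,d), (f,e,d), (f,g,d).

6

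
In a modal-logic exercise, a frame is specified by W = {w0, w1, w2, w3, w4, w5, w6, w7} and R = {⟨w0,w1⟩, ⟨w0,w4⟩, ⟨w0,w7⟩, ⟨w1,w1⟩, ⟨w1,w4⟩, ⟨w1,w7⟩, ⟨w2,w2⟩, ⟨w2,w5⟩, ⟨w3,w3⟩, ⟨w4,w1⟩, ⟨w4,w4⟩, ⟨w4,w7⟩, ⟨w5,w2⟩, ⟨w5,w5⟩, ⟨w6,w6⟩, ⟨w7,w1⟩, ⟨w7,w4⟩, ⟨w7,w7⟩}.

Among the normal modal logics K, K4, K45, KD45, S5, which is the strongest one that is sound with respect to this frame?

Transitive (axiom 4): yes — every two-step R-path is closed by a direct edge.
Euclidean (axiom 5): yes — any two successors of a common world are R-related.
Serial (axiom D): yes — every world has a successor (e.g. w0 R w1).
Reflexive (axiom T): no — w0 is not related to itself.
So F validates K, K4, K45, KD45; S5 would additionally require R to be reflexive. The strongest is KD45.

KD45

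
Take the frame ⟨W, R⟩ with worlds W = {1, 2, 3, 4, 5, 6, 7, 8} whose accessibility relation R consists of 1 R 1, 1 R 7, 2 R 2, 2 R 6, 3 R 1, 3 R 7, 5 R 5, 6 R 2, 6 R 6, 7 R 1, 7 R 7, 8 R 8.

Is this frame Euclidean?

Yes

Euclidean: yes — any two successors of a common world are R-related.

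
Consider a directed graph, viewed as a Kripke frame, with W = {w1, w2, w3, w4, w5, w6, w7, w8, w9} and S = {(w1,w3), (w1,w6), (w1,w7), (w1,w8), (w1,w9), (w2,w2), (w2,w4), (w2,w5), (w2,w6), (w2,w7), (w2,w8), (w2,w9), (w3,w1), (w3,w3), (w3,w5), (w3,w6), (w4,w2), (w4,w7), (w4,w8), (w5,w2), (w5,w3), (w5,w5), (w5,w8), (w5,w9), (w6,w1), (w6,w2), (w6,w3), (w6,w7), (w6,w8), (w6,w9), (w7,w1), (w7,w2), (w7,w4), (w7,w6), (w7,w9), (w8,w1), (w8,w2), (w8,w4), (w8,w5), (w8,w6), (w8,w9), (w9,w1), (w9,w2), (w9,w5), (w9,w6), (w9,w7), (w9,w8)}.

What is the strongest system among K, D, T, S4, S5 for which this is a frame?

Serial (axiom D): yes — every world has a successor (e.g. w1 S w3).
Reflexive (axiom T): no — w1 is not related to itself.
Transitive (axiom 4): no — w1 S w3 and w3 S w5, but not w1 S w5.
Euclidean (axiom 5): no — w1 S w3 and w1 S w7, but not w3 S w7.
So F validates K, D; T would additionally require S to be reflexive. The strongest is D.

D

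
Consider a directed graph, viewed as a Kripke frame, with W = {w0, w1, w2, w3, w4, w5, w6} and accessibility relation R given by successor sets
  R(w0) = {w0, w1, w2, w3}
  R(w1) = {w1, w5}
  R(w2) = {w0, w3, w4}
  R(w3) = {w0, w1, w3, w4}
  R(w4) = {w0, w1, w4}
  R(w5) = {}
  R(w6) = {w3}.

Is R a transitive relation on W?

No

Transitive: no — w0 R w1 and w1 R w5, but not w0 R w5.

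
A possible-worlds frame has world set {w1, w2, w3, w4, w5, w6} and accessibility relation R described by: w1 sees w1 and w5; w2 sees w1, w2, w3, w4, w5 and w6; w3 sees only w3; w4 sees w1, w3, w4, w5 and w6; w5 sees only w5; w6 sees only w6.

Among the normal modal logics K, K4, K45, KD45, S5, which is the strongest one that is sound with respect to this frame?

K4

Transitive (axiom 4): yes — every two-step R-path is closed by a direct edge.
Euclidean (axiom 5): no — w2 R w1 and w2 R w3, but not w1 R w3.
Serial (axiom D): yes — every world has a successor (e.g. w1 R w1).
Reflexive (axiom T): yes — every world is R-related to itself.
So F validates K, K4; K45 would additionally require R to be Euclidean. The strongest is K4.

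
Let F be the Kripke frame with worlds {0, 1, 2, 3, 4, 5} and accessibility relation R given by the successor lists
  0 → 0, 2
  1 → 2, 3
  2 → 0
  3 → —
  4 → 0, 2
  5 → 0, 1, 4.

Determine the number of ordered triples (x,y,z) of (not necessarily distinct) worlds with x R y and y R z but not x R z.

Enumerating: (1,2,0), (2,0,2), (5,0,2), (5,1,2), (5,1,3), (5,4,2).

6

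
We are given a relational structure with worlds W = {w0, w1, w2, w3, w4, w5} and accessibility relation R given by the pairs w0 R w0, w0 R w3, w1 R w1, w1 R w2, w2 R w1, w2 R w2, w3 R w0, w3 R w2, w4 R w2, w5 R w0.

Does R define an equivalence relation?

No

Reflexive: no — w3 is not related to itself.
Symmetric: no — w3 R w2 but not w2 R w3.
Transitive: no — w0 R w3 and w3 R w2, but not w0 R w2.
So R is not an equivalence relation.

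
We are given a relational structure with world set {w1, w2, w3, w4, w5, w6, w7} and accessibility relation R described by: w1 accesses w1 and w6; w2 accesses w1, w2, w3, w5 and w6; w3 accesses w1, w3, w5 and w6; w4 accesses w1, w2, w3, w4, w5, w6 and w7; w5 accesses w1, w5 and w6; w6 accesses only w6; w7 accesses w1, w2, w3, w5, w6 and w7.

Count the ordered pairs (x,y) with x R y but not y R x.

Enumerating: (w1,w6), (w2,w1), (w2,w3), (w2,w5), (w2,w6), (w3,w1), (w3,w5), (w3,w6), (w4,w1), (w4,w2), (w4,w3), (w4,w5), … and 9 more.
Total: 21.

21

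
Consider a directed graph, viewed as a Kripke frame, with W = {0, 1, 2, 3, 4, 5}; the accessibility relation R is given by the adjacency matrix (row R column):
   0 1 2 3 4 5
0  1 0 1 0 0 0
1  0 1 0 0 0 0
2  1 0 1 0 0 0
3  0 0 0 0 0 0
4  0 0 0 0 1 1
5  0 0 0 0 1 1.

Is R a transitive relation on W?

Transitive: yes — every two-step R-path is closed by a direct edge.

Yes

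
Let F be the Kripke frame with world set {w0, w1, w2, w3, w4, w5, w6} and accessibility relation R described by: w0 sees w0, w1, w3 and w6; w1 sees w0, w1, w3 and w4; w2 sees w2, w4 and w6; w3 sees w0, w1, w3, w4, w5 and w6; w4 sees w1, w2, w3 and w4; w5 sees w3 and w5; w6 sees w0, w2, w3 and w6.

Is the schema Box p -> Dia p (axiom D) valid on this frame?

Yes

By correspondence theory, D is valid on a frame iff R is serial.
Serial: yes — every world has a successor (e.g. w0 R w0).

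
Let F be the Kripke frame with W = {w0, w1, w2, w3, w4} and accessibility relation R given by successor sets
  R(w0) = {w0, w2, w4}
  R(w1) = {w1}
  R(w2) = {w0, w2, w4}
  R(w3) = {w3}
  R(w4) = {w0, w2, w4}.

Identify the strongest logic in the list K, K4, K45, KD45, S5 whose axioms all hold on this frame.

Transitive (axiom 4): yes — every two-step R-path is closed by a direct edge.
Euclidean (axiom 5): yes — any two successors of a common world are R-related.
Serial (axiom D): yes — every world has a successor (e.g. w0 R w0).
Reflexive (axiom T): yes — every world is R-related to itself.
So F validates K, K4, K45, KD45, S5. The strongest is S5.

S5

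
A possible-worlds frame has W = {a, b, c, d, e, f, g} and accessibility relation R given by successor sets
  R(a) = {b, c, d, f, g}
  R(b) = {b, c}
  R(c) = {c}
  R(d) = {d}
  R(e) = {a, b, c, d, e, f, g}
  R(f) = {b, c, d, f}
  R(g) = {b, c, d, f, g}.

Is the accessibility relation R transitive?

Yes

Transitive: yes — every two-step R-path is closed by a direct edge.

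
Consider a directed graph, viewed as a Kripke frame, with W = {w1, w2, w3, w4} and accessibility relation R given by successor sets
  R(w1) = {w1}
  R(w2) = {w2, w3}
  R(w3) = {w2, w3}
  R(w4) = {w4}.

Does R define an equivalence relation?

Yes

Reflexive: yes — every world is R-related to itself.
Symmetric: yes — every pair in R has its reverse in R.
Transitive: yes — every two-step R-path is closed by a direct edge.
So R is an equivalence relation.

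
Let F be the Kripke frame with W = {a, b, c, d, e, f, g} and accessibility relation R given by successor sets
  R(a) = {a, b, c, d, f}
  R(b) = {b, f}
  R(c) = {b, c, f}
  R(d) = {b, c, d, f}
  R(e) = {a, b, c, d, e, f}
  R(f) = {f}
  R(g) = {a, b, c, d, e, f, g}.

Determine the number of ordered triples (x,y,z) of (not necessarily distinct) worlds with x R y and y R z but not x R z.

R is transitive; there are no such tuples.

0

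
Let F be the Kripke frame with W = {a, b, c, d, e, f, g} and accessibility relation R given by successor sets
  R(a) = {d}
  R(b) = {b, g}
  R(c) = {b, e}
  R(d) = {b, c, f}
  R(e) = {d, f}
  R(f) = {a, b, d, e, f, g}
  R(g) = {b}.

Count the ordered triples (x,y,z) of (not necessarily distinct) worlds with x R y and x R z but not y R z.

33

Enumerating: (a,d,d), (b,g,g), (c,b,e), (c,e,b), (c,e,e), (d,b,c), (d,b,f), (d,c,c), (d,c,f), (d,f,c), (e,d,d), (f,a,a), … and 21 more.
Total: 33.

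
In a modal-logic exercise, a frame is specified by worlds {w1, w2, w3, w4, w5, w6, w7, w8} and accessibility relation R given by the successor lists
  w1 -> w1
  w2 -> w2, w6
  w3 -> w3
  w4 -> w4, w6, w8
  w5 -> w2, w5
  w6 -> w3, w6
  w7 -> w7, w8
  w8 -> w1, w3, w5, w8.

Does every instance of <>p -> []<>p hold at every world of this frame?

No

Axiom 5 corresponds to the accessibility relation being Euclidean.
Euclidean: no — w4 R w6 and w4 R w8, but not w6 R w8.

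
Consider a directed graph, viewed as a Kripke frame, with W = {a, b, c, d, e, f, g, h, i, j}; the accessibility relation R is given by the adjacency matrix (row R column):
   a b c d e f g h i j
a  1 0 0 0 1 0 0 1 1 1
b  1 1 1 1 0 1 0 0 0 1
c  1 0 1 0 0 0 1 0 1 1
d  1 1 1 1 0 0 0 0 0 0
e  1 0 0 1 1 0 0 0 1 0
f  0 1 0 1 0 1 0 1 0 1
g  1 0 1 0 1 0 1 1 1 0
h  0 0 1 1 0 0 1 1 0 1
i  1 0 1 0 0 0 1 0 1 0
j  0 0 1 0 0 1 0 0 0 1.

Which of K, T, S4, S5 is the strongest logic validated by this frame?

T

Reflexive (axiom T): yes — every world is R-related to itself.
Transitive (axiom 4): no — a R e and e R d, but not a R d.
Euclidean (axiom 5): no — a R e and a R h, but not e R h.
So F validates K, T; S4 would additionally require R to be transitive. The strongest is T.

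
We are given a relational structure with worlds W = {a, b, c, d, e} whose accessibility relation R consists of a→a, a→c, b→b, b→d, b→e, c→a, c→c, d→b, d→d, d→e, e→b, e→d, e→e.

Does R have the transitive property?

Transitive: yes — every two-step R-path is closed by a direct edge.

Yes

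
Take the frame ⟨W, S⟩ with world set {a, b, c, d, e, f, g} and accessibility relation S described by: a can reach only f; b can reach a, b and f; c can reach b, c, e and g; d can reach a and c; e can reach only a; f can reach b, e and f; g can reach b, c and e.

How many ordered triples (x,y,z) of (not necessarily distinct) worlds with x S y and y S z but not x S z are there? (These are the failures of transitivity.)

Enumerating: (a,f,b), (a,f,e), (b,f,e), (c,b,a), (c,b,f), (c,e,a), (d,a,f), (d,c,b), (d,c,e), (d,c,g), (e,a,f), (f,b,a), (f,e,a), (g,b,a), (g,b,f), (g,c,g), (g,e,a).

17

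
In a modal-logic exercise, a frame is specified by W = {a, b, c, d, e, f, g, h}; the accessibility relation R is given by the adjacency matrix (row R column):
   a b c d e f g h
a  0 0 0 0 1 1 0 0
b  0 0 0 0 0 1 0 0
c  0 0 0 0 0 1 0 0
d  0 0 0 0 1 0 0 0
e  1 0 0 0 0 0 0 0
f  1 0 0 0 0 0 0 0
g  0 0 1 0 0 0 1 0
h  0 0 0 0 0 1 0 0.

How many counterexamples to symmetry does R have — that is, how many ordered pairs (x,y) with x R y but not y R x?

Enumerating: (b,f), (c,f), (d,e), (g,c), (h,f).

5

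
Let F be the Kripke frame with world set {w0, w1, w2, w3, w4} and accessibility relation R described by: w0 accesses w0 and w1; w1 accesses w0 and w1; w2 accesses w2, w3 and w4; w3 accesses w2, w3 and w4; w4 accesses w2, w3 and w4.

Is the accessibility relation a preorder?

Reflexive: yes — every world is R-related to itself.
Transitive: yes — every two-step R-path is closed by a direct edge.
So R is a preorder.

Yes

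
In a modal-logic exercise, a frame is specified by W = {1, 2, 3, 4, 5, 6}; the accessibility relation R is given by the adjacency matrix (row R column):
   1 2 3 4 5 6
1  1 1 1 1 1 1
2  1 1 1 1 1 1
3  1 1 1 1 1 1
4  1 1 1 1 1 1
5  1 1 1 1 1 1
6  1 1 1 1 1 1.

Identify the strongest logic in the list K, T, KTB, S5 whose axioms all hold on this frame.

S5

Reflexive (axiom T): yes — every world is R-related to itself.
Symmetric (axiom B): yes — every pair in R has its reverse in R.
Euclidean (axiom 5): yes — any two successors of a common world are R-related.
So F validates K, T, KTB, S5. The strongest is S5.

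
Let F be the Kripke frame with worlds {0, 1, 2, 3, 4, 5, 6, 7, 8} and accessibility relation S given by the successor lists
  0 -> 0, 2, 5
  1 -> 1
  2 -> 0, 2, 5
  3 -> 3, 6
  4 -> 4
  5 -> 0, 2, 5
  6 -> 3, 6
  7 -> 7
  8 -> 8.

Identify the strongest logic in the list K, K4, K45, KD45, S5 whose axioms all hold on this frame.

S5

Transitive (axiom 4): yes — every two-step S-path is closed by a direct edge.
Euclidean (axiom 5): yes — any two successors of a common world are S-related.
Serial (axiom D): yes — every world has a successor (e.g. 0 S 0).
Reflexive (axiom T): yes — every world is S-related to itself.
So F validates K, K4, K45, KD45, S5. The strongest is S5.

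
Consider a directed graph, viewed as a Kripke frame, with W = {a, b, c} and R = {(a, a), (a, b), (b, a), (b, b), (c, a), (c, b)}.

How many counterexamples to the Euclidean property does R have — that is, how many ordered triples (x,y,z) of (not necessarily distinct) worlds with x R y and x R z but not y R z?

0

R is Euclidean; there are no such tuples.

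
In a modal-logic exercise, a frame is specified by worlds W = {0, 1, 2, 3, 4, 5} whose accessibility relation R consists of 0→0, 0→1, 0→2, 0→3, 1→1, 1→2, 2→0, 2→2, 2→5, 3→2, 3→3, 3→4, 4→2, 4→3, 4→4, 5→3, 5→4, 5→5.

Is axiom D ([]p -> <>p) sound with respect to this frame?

Axiom D corresponds to the accessibility relation being serial.
Serial: yes — every world has a successor (e.g. 0 R 0).

Yes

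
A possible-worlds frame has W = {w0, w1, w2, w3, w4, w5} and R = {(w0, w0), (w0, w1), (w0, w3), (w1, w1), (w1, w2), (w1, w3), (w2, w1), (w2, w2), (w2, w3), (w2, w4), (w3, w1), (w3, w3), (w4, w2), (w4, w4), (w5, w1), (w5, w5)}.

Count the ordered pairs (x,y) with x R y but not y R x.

4

Enumerating: (w0,w1), (w0,w3), (w2,w3), (w5,w1).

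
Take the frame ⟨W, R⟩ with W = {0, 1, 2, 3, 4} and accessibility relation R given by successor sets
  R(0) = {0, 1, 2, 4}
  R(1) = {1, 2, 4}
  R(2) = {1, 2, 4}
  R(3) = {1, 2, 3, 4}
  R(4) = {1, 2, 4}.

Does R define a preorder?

Reflexive: yes — every world is R-related to itself.
Transitive: yes — every two-step R-path is closed by a direct edge.
So R is a preorder.

Yes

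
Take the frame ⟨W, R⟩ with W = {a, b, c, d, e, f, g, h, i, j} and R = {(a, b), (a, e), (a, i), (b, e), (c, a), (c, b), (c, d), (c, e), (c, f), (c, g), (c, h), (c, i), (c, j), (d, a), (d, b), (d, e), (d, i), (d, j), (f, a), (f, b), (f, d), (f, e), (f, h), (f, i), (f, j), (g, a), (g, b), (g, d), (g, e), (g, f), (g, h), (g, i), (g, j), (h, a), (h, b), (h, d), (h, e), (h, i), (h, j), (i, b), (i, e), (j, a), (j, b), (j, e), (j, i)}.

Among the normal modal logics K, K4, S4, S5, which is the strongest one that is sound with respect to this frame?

K4

Transitive (axiom 4): yes — every two-step R-path is closed by a direct edge.
Reflexive (axiom T): no — a is not related to itself.
Euclidean (axiom 5): no — a R b and a R i, but not b R i.
So F validates K, K4; S4 would additionally require R to be reflexive. The strongest is K4.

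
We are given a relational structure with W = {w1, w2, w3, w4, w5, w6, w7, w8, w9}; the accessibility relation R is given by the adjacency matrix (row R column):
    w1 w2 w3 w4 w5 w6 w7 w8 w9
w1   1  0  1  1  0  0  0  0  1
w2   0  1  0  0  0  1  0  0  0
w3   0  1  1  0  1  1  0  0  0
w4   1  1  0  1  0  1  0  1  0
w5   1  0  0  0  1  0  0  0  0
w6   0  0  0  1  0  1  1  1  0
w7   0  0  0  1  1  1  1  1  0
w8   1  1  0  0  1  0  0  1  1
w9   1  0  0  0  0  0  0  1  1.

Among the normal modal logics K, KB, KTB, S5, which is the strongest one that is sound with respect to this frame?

Symmetric (axiom B): no — w1 R w3 but not w3 R w1.
Reflexive (axiom T): yes — every world is R-related to itself.
Euclidean (axiom 5): no — w1 R w3 and w1 R w4, but not w3 R w4.
So F validates K; KB would additionally require R to be symmetric. The strongest is K.

K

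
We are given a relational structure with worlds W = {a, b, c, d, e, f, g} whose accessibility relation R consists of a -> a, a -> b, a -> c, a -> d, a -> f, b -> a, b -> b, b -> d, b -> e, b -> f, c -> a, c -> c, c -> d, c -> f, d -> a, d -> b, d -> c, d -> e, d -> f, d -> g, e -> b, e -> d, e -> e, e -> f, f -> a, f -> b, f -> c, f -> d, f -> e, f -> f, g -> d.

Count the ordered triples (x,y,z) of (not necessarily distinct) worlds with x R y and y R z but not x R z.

33

Enumerating: (a,b,e), (a,d,e), (a,d,g), (a,f,e), (b,a,c), (b,d,c), (b,d,g), (b,f,c), (c,a,b), (c,d,b), (c,d,e), (c,d,g), … and 21 more.
Total: 33.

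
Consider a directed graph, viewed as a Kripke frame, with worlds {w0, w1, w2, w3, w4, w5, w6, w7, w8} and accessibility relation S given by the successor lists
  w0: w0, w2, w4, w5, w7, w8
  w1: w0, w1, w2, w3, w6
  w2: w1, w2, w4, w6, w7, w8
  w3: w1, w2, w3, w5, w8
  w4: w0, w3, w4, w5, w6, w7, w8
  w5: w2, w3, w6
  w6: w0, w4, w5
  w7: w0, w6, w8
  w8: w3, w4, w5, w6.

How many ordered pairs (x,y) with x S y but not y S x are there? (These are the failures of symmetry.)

Enumerating: (w0,w2), (w0,w5), (w0,w8), (w1,w0), (w1,w6), (w2,w4), (w2,w6), (w2,w7), (w2,w8), (w3,w2), (w4,w3), (w4,w5), … and 7 more.
Total: 19.

19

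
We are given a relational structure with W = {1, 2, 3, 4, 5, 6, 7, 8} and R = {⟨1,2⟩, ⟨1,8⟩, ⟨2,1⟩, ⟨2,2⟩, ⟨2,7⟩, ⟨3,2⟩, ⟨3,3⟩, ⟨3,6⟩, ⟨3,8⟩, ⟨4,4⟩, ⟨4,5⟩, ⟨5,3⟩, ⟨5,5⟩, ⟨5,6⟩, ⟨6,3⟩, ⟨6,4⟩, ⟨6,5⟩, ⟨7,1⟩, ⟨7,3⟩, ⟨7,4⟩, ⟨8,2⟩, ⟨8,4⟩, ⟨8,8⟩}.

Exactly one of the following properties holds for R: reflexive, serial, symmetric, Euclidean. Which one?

serial

Reflexive: no — 1 is not related to itself.
Serial: yes — every world has a successor (e.g. 1 R 2).
Symmetric: no — 1 R 8 but not 8 R 1.
Euclidean: no — 1 R 2 and 1 R 8, but not 2 R 8.
Only serial holds.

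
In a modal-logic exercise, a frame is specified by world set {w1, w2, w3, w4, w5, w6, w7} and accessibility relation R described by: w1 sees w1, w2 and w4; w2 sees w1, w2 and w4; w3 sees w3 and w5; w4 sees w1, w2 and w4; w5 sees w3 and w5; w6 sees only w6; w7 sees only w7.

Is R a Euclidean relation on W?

Yes

Euclidean: yes — any two successors of a common world are R-related.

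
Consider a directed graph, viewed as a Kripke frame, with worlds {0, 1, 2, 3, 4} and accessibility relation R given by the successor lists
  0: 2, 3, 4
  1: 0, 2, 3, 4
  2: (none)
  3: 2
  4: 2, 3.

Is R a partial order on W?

Reflexive: no — 0 is not related to itself.
Transitive: yes — every two-step R-path is closed by a direct edge.
Antisymmetric: yes — no distinct pair is related both ways.
So R is not a partial order.

No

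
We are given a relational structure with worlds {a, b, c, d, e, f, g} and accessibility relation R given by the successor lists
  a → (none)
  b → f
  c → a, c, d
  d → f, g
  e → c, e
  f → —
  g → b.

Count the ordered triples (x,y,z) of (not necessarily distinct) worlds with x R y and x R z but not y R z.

Enumerating: (b,f,f), (c,a,a), (c,a,c), (c,a,d), (c,d,a), (c,d,c), (c,d,d), (d,f,f), (d,f,g), (d,g,f), (d,g,g), (e,c,e), (g,b,b).

13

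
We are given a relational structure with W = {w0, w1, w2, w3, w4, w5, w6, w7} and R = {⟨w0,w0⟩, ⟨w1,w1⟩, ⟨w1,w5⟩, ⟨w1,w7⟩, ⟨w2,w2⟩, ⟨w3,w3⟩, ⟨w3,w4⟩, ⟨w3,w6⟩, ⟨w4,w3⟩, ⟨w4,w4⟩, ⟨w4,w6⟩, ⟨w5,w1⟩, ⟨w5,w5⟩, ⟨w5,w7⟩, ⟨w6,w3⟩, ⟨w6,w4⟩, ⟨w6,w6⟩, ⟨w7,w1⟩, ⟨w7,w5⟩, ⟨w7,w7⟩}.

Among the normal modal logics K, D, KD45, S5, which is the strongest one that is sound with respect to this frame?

Serial (axiom D): yes — every world has a successor (e.g. w0 R w0).
Euclidean (axiom 5): yes — any two successors of a common world are R-related.
Transitive (axiom 4): yes — every two-step R-path is closed by a direct edge.
Reflexive (axiom T): yes — every world is R-related to itself.
So F validates K, D, KD45, S5. The strongest is S5.

S5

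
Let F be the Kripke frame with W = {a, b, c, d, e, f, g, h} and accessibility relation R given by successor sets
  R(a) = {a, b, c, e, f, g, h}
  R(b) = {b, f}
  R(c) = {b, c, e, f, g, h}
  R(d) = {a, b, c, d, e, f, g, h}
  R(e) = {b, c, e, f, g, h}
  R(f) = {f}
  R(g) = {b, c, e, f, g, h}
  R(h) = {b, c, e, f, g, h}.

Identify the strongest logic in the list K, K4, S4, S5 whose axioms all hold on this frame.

S4

Transitive (axiom 4): yes — every two-step R-path is closed by a direct edge.
Reflexive (axiom T): yes — every world is R-related to itself.
Euclidean (axiom 5): no — a R b and a R c, but not b R c.
So F validates K, K4, S4; S5 would additionally require R to be Euclidean. The strongest is S4.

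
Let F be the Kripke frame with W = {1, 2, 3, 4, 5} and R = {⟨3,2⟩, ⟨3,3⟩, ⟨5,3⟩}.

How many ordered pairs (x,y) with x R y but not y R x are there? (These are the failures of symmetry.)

Enumerating: (3,2), (5,3).

2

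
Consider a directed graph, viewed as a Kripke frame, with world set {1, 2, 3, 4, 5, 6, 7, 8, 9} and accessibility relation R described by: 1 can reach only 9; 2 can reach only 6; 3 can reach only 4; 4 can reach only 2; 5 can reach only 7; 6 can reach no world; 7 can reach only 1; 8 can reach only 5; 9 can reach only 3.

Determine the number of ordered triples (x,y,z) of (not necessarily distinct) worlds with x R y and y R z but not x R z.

Enumerating: (1,9,3), (3,4,2), (4,2,6), (5,7,1), (7,1,9), (8,5,7), (9,3,4).

7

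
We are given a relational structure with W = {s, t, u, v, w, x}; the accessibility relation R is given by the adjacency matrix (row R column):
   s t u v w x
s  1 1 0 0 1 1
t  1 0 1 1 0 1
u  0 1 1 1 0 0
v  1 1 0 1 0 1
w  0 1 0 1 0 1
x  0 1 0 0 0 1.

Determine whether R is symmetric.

Symmetric: no — s R w but not w R s.

No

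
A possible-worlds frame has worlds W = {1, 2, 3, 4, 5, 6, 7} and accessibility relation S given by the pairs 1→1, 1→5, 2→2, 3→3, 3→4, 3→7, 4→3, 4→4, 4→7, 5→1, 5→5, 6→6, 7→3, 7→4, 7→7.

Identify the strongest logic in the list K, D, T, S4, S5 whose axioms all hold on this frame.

Serial (axiom D): yes — every world has a successor (e.g. 1 S 1).
Reflexive (axiom T): yes — every world is S-related to itself.
Transitive (axiom 4): yes — every two-step S-path is closed by a direct edge.
Euclidean (axiom 5): yes — any two successors of a common world are S-related.
So F validates K, D, T, S4, S5. The strongest is S5.

S5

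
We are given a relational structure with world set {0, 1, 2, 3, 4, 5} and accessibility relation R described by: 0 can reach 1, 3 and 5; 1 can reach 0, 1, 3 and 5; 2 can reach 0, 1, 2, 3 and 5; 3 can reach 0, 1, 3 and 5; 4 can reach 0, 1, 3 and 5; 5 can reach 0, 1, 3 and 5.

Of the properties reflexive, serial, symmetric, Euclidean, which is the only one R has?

serial

Reflexive: no — 0 is not related to itself.
Serial: yes — every world has a successor (e.g. 0 R 1).
Symmetric: no — 2 R 0 but not 0 R 2.
Euclidean: no — 1 R 0 and 1 R 0, but not 0 R 0.
Only serial holds.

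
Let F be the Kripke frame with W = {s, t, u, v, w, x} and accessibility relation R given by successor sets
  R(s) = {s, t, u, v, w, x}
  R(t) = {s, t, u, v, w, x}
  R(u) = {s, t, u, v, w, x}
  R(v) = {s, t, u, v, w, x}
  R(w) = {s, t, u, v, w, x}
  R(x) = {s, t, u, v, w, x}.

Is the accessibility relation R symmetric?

Symmetric: yes — every pair in R has its reverse in R.

Yes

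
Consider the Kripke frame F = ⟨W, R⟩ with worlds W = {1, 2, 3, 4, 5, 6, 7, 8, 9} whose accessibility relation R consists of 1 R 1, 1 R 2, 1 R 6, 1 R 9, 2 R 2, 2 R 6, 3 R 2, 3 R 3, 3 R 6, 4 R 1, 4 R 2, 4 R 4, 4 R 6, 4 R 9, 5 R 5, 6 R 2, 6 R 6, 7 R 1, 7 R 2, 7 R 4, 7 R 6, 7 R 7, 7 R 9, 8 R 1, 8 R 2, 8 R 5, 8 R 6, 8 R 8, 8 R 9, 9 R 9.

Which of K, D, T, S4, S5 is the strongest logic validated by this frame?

Serial (axiom D): yes — every world has a successor (e.g. 1 R 1).
Reflexive (axiom T): yes — every world is R-related to itself.
Transitive (axiom 4): yes — every two-step R-path is closed by a direct edge.
Euclidean (axiom 5): no — 1 R 2 and 1 R 9, but not 2 R 9.
So F validates K, D, T, S4; S5 would additionally require R to be Euclidean. The strongest is S4.

S4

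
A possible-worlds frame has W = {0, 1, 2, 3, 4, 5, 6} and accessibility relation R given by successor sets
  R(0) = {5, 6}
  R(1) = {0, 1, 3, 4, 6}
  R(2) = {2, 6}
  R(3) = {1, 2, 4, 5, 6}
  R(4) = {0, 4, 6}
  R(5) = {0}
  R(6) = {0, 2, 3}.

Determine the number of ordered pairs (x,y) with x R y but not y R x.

Enumerating: (1,0), (1,4), (1,6), (3,2), (3,4), (3,5), (4,0), (4,6).

8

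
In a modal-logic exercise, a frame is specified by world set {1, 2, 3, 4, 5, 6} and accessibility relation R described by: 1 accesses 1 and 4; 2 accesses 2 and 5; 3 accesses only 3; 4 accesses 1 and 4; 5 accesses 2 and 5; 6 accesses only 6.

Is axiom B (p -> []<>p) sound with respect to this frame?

Yes

The schema B characterises exactly the symmetric frames.
Symmetric: yes — every pair in R has its reverse in R.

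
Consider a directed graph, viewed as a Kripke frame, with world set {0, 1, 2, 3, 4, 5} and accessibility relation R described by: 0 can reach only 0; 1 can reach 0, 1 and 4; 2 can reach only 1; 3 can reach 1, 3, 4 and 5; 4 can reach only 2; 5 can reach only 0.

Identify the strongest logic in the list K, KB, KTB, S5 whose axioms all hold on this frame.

K

Symmetric (axiom B): no — 1 R 0 but not 0 R 1.
Reflexive (axiom T): no — 2 is not related to itself.
Euclidean (axiom 5): no — 1 R 0 and 1 R 4, but not 0 R 4.
So F validates K; KB would additionally require R to be symmetric. The strongest is K.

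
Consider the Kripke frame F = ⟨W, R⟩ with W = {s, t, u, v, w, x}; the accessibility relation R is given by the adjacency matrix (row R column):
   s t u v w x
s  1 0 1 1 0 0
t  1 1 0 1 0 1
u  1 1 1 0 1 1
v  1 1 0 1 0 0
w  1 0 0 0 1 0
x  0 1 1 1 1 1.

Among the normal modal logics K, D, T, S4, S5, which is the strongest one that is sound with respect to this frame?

T

Serial (axiom D): yes — every world has a successor (e.g. s R s).
Reflexive (axiom T): yes — every world is R-related to itself.
Transitive (axiom 4): no — s R u and u R t, but not s R t.
Euclidean (axiom 5): no — s R u and s R v, but not u R v.
So F validates K, D, T; S4 would additionally require R to be transitive. The strongest is T.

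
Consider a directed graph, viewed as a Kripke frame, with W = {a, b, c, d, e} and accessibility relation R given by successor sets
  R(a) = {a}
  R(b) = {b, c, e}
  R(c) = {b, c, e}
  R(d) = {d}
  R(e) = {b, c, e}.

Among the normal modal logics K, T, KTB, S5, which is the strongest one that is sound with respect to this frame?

Reflexive (axiom T): yes — every world is R-related to itself.
Symmetric (axiom B): yes — every pair in R has its reverse in R.
Euclidean (axiom 5): yes — any two successors of a common world are R-related.
So F validates K, T, KTB, S5. The strongest is S5.

S5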